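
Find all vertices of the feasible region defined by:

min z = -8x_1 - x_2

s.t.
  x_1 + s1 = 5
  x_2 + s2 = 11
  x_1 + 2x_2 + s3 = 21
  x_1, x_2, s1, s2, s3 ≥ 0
Each vertex is the intersection of two constraint boundaries that also satisfies all remaining constraints:
  x_1 = 0 and x_2 = 0 → (0, 0)
  x_1 = 5 and x_2 = 0 → (5, 0)
  x_1 = 5 and x_1 + 2x_2 = 21 → (5, 8)
  x_1 + 2x_2 = 21 and x_1 = 0 → (0, 10.5)

Vertices: (0, 0), (5, 0), (5, 8), (0, 10.5)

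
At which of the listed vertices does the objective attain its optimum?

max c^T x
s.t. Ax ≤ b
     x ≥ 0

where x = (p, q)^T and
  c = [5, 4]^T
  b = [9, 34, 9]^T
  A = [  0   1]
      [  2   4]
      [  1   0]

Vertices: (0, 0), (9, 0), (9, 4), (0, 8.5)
(9, 4) with z = 61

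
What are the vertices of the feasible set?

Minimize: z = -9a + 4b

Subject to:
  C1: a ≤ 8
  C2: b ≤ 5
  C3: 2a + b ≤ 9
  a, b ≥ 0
Each vertex is the intersection of two constraint boundaries that also satisfies all remaining constraints:
  a = 0 and b = 0 → (0, 0)
  2a + b = 9 and b = 0 → (4.5, 0)
  b = 5 and 2a + b = 9 → (2, 5)
  b = 5 and a = 0 → (0, 5)

Vertices: (0, 0), (4.5, 0), (2, 5), (0, 5)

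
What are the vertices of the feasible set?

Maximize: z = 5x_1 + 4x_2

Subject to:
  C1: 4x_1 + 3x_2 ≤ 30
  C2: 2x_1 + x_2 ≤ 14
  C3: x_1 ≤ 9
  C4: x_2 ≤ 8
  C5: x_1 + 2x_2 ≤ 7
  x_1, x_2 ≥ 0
Each vertex is the intersection of two constraint boundaries that also satisfies all remaining constraints:
  x_1 = 0 and x_2 = 0 → (0, 0)
  2x_1 + x_2 = 14 and x_1 + 2x_2 = 7 → (7, 0)
  x_1 + 2x_2 = 7 and x_1 = 0 → (0, 3.5)

Vertices: (0, 0), (7, 0), (0, 3.5)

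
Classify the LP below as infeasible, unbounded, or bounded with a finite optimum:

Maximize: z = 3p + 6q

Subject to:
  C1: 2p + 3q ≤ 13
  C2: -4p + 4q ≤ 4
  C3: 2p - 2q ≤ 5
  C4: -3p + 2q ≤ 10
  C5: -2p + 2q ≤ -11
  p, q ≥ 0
C3 requires 2p - 2q ≤ 5, while C5 (-2p + 2q ≤ -11) is equivalent to 2p - 2q ≥ 11. Together they would need 11 ≤ 2p - 2q ≤ 5, which is impossible since 11 > 5. No point satisfies all constraints.

Infeasible: no point satisfies all constraints simultaneously.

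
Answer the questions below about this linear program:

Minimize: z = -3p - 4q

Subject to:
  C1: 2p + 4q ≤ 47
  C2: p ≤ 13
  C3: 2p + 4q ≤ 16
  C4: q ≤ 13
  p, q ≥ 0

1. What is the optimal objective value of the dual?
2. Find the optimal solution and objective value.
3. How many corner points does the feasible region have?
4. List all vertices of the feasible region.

1. -24 (by strong duality, equal to the primal optimum)
2. p = 8, q = 0, z = -24
3. 3
4. (0, 0), (8, 0), (0, 4)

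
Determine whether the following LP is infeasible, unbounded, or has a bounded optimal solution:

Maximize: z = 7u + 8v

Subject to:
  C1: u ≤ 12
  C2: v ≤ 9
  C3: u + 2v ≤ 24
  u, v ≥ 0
The point (12, 6) satisfies every constraint, so the LP is feasible; the constraints give u ≤ 12 and v ≤ 9, which with u, v ≥ 0 keep the feasible region inside a bounded box. A feasible, bounded LP attains a finite optimum at a vertex.

Evaluating z = 7u + 8v at each vertex:
  (0, 0): z = 0
  (12, 0): z = 84
  (12, 6): z = 132
  (6, 9): z = 114
  (0, 9): z = 72

Feasible with finite optimum z* = 132 at (12, 6).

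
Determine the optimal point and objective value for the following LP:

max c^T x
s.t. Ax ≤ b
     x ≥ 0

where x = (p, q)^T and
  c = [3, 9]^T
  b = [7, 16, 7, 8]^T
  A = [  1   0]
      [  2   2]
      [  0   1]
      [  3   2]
Each vertex is the intersection of two constraint boundaries that also satisfies all remaining constraints:
  p = 0 and q = 0 → (0, 0)
  3p + 2q = 8 and q = 0 → (2.667, 0)
  3p + 2q = 8 and p = 0 → (0, 4)

Evaluating z = 3p + 9q at each vertex:
  (0, 0): z = 0
  (2.667, 0): z = 8
  (0, 4): z = 36

The maximum is at (0, 4) with z = 36.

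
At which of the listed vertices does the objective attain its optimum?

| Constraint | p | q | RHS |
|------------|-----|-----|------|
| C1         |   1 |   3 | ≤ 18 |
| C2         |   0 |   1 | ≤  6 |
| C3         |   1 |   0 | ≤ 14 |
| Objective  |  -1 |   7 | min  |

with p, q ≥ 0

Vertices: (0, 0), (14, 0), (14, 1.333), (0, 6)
(14, 0) with z = -14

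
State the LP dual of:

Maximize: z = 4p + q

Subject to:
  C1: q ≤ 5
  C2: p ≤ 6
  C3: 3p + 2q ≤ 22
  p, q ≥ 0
Minimize: z = 5y1 + 6y2 + 22y3

Subject to:
  C1: -y2 - 3y3 ≤ -4
  C2: -y1 - 2y3 ≤ -1
  y1, y2, y3 ≥ 0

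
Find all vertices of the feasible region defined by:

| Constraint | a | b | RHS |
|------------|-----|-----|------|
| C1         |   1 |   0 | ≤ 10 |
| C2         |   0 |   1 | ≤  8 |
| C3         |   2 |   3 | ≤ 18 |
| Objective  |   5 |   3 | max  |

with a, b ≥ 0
Each vertex is the intersection of two constraint boundaries that also satisfies all remaining constraints:
  a = 0 and b = 0 → (0, 0)
  2a + 3b = 18 and b = 0 → (9, 0)
  2a + 3b = 18 and a = 0 → (0, 6)

Vertices: (0, 0), (9, 0), (0, 6)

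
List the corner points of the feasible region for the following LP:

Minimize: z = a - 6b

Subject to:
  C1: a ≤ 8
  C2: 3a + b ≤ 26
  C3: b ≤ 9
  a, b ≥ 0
Each vertex is the intersection of two constraint boundaries that also satisfies all remaining constraints:
  a = 0 and b = 0 → (0, 0)
  a = 8 and b = 0 → (8, 0)
  a = 8 and 3a + b = 26 → (8, 2)
  3a + b = 26 and b = 9 → (5.667, 9)
  b = 9 and a = 0 → (0, 9)

Vertices: (0, 0), (8, 0), (8, 2), (5.667, 9), (0, 9)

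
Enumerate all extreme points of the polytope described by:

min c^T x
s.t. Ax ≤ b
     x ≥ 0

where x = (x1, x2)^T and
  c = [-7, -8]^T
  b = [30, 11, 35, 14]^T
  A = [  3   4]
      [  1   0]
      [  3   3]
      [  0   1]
Each vertex is the intersection of two constraint boundaries that also satisfies all remaining constraints:
  x1 = 0 and x2 = 0 → (0, 0)
  3x1 + 4x2 = 30 and x2 = 0 → (10, 0)
  3x1 + 4x2 = 30 and x1 = 0 → (0, 7.5)

Vertices: (0, 0), (10, 0), (0, 7.5)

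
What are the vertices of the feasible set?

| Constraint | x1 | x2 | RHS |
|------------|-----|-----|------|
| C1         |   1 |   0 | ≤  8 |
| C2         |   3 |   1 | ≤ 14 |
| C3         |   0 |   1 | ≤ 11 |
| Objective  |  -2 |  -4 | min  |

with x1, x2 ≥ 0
Each vertex is the intersection of two constraint boundaries that also satisfies all remaining constraints:
  x1 = 0 and x2 = 0 → (0, 0)
  3x1 + x2 = 14 and x2 = 0 → (4.667, 0)
  3x1 + x2 = 14 and x2 = 11 → (1, 11)
  x2 = 11 and x1 = 0 → (0, 11)

Vertices: (0, 0), (4.667, 0), (1, 11), (0, 11)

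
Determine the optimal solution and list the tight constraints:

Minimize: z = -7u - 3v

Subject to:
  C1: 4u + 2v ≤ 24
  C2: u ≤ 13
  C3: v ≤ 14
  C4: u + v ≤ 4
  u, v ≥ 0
Optimal: u = 4, v = 0
Binding: C4, v ≥ 0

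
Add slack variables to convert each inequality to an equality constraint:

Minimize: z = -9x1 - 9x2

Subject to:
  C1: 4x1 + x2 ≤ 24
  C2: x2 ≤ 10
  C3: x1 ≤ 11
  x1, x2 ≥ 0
min z = -9x1 - 9x2

s.t.
  4x1 + x2 + s1 = 24
  x2 + s2 = 10
  x1 + s3 = 11
  x1, x2, s1, s2, s3 ≥ 0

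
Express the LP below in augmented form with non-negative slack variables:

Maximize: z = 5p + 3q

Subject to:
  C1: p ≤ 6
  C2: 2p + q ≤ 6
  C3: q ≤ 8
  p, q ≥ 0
max z = 5p + 3q

s.t.
  p + s1 = 6
  2p + q + s2 = 6
  q + s3 = 8
  p, q, s1, s2, s3 ≥ 0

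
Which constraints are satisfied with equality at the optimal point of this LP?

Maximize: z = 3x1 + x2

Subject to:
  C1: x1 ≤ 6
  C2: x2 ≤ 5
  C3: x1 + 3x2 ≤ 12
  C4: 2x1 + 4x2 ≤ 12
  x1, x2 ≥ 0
Optimal: x1 = 6, x2 = 0
Binding: C1, C4, x2 ≥ 0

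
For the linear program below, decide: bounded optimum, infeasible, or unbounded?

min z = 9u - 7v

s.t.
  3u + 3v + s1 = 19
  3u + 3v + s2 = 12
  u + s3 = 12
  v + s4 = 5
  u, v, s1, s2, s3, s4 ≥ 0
The point (0, 4) satisfies every constraint, so the LP is feasible; the constraints give u ≤ 12 and v ≤ 5, which with u, v ≥ 0 keep the feasible region inside a bounded box. A feasible, bounded LP attains a finite optimum at a vertex.

The LP has an optimal solution: (0, 4) with z = -28.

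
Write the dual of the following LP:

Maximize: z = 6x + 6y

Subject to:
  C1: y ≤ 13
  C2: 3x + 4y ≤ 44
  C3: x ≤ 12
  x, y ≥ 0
Minimize: z = 13y1 + 44y2 + 12y3

Subject to:
  C1: -3y2 - y3 ≤ -6
  C2: -y1 - 4y2 ≤ -6
  y1, y2, y3 ≥ 0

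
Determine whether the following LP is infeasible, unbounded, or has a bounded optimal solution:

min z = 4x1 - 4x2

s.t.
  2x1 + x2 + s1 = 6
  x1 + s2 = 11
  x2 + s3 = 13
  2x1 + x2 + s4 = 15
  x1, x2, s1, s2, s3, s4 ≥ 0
The point (0, 6) satisfies every constraint, so the LP is feasible; the constraints give x1 ≤ 11 and x2 ≤ 13, which with x1, x2 ≥ 0 keep the feasible region inside a bounded box. A feasible, bounded LP attains a finite optimum at a vertex.

Bounded optimum: z* = -24 at (0, 6).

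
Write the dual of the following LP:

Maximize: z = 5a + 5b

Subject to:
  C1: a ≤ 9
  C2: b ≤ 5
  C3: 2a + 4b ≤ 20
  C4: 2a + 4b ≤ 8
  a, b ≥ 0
Minimize: z = 9y1 + 5y2 + 20y3 + 8y4

Subject to:
  C1: -y1 - 2y3 - 2y4 ≤ -5
  C2: -y2 - 4y3 - 4y4 ≤ -5
  y1, y2, y3, y4 ≥ 0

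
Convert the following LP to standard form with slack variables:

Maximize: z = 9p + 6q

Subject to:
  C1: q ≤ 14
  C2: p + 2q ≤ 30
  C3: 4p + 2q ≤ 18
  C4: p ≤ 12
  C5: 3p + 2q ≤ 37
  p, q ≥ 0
max z = 9p + 6q

s.t.
  q + s1 = 14
  p + 2q + s2 = 30
  4p + 2q + s3 = 18
  p + s4 = 12
  3p + 2q + s5 = 37
  p, q, s1, s2, s3, s4, s5 ≥ 0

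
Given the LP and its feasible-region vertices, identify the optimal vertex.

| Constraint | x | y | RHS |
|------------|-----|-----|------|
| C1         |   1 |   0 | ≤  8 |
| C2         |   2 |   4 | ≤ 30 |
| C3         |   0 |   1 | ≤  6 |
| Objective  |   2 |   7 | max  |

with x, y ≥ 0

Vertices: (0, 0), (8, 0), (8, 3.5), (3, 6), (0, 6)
(3, 6) with z = 48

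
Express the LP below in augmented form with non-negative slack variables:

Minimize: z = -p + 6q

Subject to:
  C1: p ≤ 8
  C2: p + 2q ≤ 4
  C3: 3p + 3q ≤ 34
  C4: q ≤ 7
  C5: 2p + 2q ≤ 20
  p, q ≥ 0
min z = -p + 6q

s.t.
  p + s1 = 8
  p + 2q + s2 = 4
  3p + 3q + s3 = 34
  q + s4 = 7
  2p + 2q + s5 = 20
  p, q, s1, s2, s3, s4, s5 ≥ 0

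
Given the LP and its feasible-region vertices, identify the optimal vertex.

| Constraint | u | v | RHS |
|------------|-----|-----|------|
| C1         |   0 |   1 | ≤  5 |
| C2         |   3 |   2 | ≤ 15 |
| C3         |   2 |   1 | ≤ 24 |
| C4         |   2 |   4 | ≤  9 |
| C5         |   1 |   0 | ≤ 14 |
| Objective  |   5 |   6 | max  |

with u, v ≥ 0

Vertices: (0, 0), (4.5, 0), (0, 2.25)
(4.5, 0) with z = 22.5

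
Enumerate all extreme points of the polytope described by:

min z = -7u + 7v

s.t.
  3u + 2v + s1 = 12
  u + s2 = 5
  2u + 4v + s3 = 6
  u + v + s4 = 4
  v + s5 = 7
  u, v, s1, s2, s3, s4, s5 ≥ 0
Each vertex is the intersection of two constraint boundaries that also satisfies all remaining constraints:
  u = 0 and v = 0 → (0, 0)
  2u + 4v = 6 and v = 0 → (3, 0)
  2u + 4v = 6 and u = 0 → (0, 1.5)

Vertices: (0, 0), (3, 0), (0, 1.5)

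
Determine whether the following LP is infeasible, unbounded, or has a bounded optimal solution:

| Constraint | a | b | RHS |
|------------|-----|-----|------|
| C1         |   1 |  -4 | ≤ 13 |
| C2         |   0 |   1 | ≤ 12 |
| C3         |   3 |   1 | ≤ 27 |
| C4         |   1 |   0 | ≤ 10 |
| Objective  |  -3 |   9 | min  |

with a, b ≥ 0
The point (9, 0) satisfies every constraint, so the LP is feasible; the constraints give a ≤ 10 and b ≤ 12, which with a, b ≥ 0 keep the feasible region inside a bounded box. A feasible, bounded LP attains a finite optimum at a vertex.

The LP has an optimal solution: (9, 0) with z = -27.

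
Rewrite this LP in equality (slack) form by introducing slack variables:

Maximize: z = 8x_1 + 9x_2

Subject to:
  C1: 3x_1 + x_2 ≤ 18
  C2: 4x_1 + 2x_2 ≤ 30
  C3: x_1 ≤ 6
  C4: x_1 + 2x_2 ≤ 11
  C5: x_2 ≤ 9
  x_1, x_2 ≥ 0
max z = 8x_1 + 9x_2

s.t.
  3x_1 + x_2 + s1 = 18
  4x_1 + 2x_2 + s2 = 30
  x_1 + s3 = 6
  x_1 + 2x_2 + s4 = 11
  x_2 + s5 = 9
  x_1, x_2, s1, s2, s3, s4, s5 ≥ 0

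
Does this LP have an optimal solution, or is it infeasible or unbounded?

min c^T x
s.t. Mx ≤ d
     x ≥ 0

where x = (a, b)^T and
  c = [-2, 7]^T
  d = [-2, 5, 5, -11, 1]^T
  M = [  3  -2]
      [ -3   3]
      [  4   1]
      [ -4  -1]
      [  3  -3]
One constraint requires 4a + b ≤ 5, while the constraint -4a - b ≤ -11 is equivalent to 4a + b ≥ 11. Together they would need 11 ≤ 4a + b ≤ 5, which is impossible since 11 > 5. No point satisfies all constraints.

The feasible region is empty; the LP is infeasible.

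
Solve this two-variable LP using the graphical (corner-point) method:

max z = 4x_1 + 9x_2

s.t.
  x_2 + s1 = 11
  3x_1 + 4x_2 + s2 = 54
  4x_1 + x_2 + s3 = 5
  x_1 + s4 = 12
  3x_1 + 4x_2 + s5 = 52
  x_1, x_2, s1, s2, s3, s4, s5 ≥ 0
x_1 = 0, x_2 = 5, z = 45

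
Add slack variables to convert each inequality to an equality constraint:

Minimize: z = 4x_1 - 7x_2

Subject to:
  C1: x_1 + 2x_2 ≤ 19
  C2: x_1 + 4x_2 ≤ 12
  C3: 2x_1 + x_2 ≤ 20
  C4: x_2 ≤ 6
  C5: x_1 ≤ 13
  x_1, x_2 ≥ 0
min z = 4x_1 - 7x_2

s.t.
  x_1 + 2x_2 + s1 = 19
  x_1 + 4x_2 + s2 = 12
  2x_1 + x_2 + s3 = 20
  x_2 + s4 = 6
  x_1 + s5 = 13
  x_1, x_2, s1, s2, s3, s4, s5 ≥ 0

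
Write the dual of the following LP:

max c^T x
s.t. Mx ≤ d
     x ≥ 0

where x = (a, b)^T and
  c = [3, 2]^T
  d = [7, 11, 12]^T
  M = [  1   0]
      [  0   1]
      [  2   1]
Minimize: z = 7y1 + 11y2 + 12y3

Subject to:
  C1: -y1 - 2y3 ≤ -3
  C2: -y2 - y3 ≤ -2
  y1, y2, y3 ≥ 0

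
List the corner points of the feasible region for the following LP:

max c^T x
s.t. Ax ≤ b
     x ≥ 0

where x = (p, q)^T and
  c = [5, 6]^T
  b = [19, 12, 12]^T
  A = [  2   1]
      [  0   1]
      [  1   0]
Each vertex is the intersection of two constraint boundaries that also satisfies all remaining constraints:
  p = 0 and q = 0 → (0, 0)
  2p + q = 19 and q = 0 → (9.5, 0)
  2p + q = 19 and q = 12 → (3.5, 12)
  q = 12 and p = 0 → (0, 12)

Vertices: (0, 0), (9.5, 0), (3.5, 12), (0, 12)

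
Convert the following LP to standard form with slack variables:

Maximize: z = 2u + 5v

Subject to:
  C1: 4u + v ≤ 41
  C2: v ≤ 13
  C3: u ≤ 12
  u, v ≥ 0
max z = 2u + 5v

s.t.
  4u + v + s1 = 41
  v + s2 = 13
  u + s3 = 12
  u, v, s1, s2, s3 ≥ 0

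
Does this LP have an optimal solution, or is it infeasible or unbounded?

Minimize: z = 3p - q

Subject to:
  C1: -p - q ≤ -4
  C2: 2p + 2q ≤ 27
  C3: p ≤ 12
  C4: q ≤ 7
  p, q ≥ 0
The point (0, 7) satisfies every constraint, so the LP is feasible; the constraints give p ≤ 12 and q ≤ 7, which with p, q ≥ 0 keep the feasible region inside a bounded box. A feasible, bounded LP attains a finite optimum at a vertex.

Evaluating z = 3p - q at each vertex:
  (4, 0): z = 12
  (12, 0): z = 36
  (12, 1.5): z = 34.5
  (6.5, 7): z = 12.5
  (0, 7): z = -7
  (0, 4): z = -4

The LP has an optimal solution: (0, 7) with z = -7.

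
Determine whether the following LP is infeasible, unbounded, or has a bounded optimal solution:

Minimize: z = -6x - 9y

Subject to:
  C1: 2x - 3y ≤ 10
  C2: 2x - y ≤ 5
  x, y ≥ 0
Feasible point: (0, 0) satisfies every constraint, so the LP is feasible.
Direction d = (0, 1): for each constraint row a, a·d ≤ 0 —
  (2)(0) + (-3)(1) = -3 ≤ 0
  (2)(0) + (-1)(1) = -1 ≤ 0
and d ≥ 0, so (0, 0) + t·d stays feasible for every t ≥ 0. Along this ray z = -6x - 9y changes by -9 per unit t, so z → −∞.

The LP is unbounded; z can be made arbitrarily small.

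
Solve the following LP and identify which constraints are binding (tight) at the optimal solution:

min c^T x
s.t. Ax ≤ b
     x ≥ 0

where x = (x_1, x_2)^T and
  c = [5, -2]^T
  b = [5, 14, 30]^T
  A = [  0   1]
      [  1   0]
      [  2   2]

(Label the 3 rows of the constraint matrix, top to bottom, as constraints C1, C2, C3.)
Optimal: x_1 = 0, x_2 = 5
Slack at optimum:
  C1: slack = 0 (binding)
  C2: slack = 14
  C3: slack = 20
  x_1 ≥ 0: x_1 = 0 (binding)
  x_2 ≥ 0: x_2 = 5
Binding constraints: C1, x_1 ≥ 0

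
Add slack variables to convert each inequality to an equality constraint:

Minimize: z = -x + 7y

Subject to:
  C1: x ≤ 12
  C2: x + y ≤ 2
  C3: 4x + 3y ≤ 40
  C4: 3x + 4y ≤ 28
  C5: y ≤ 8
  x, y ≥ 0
min z = -x + 7y

s.t.
  x + s1 = 12
  x + y + s2 = 2
  4x + 3y + s3 = 40
  3x + 4y + s4 = 28
  y + s5 = 8
  x, y, s1, s2, s3, s4, s5 ≥ 0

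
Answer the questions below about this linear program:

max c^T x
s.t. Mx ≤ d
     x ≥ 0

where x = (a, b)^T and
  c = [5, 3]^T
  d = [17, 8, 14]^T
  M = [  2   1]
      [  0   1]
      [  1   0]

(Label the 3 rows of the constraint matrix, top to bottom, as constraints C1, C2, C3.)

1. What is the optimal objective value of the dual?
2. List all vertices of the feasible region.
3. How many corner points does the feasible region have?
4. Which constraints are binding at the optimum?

1. 46.5 (by strong duality, equal to the primal optimum)
2. (0, 0), (8.5, 0), (4.5, 8), (0, 8)
3. 4
4. C1, C2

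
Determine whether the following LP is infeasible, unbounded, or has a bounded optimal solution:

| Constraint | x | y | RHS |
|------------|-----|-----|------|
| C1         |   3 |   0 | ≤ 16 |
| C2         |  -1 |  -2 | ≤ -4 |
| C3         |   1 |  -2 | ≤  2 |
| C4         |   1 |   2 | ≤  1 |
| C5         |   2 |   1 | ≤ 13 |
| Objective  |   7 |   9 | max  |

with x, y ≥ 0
C4 requires x + 2y ≤ 1, while C2 (-x - 2y ≤ -4) is equivalent to x + 2y ≥ 4. Together they would need 4 ≤ x + 2y ≤ 1, which is impossible since 4 > 1. No point satisfies all constraints.

Infeasible: no point satisfies all constraints simultaneously.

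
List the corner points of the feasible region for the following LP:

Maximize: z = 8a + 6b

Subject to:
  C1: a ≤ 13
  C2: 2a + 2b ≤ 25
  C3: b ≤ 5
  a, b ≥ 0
Each vertex is the intersection of two constraint boundaries that also satisfies all remaining constraints:
  a = 0 and b = 0 → (0, 0)
  2a + 2b = 25 and b = 0 → (12.5, 0)
  2a + 2b = 25 and b = 5 → (7.5, 5)
  b = 5 and a = 0 → (0, 5)

Vertices: (0, 0), (12.5, 0), (7.5, 5), (0, 5)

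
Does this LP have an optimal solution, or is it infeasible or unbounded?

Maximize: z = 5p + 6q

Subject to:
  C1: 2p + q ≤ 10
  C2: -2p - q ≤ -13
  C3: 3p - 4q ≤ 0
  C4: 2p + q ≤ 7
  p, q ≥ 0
C1 requires 2p + q ≤ 10, while C2 (-2p - q ≤ -13) is equivalent to 2p + q ≥ 13. Together they would need 13 ≤ 2p + q ≤ 10, which is impossible since 13 > 10. No point satisfies all constraints.

The feasible region is empty; the LP is infeasible.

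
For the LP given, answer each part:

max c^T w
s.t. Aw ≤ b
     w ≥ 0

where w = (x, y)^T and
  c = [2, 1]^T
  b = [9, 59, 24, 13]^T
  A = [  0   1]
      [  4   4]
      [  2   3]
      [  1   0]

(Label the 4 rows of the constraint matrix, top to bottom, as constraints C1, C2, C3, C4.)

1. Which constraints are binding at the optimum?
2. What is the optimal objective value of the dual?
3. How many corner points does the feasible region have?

1. C3, y ≥ 0
2. 24 (by strong duality, equal to the primal optimum)
3. 3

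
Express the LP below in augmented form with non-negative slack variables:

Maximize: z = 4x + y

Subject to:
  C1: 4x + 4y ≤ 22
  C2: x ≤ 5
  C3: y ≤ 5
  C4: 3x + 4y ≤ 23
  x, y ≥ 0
max z = 4x + y

s.t.
  4x + 4y + s1 = 22
  x + s2 = 5
  y + s3 = 5
  3x + 4y + s4 = 23
  x, y, s1, s2, s3, s4 ≥ 0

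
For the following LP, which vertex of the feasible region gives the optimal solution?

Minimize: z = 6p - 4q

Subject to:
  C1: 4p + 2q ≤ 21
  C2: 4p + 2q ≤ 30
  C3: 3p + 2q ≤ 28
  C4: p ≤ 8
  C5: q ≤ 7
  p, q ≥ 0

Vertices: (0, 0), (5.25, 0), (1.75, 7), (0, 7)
Evaluating z = 6p - 4q at each vertex:
  (0, 0): z = 0
  (5.25, 0): z = 31.5
  (1.75, 7): z = -17.5
  (0, 7): z = -28

The smallest value is z = -28, attained at (0, 7).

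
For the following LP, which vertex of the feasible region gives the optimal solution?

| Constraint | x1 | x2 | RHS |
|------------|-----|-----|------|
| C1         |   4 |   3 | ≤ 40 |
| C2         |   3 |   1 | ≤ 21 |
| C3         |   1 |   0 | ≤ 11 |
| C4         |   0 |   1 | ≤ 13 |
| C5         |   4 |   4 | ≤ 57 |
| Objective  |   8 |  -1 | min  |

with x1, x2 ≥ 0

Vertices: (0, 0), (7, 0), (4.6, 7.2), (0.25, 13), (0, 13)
Evaluating z = 8x1 - x2 at each vertex:
  (0, 0): z = 0
  (7, 0): z = 56
  (4.6, 7.2): z = 29.6
  (0.25, 13): z = -11
  (0, 13): z = -13

The smallest value is z = -13, attained at (0, 13).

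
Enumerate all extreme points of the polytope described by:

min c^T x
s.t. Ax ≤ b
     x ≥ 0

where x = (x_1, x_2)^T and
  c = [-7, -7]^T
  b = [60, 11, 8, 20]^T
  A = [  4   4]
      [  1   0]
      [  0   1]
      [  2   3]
Each vertex is the intersection of two constraint boundaries that also satisfies all remaining constraints:
  x_1 = 0 and x_2 = 0 → (0, 0)
  2x_1 + 3x_2 = 20 and x_2 = 0 → (10, 0)
  2x_1 + 3x_2 = 20 and x_1 = 0 → (0, 6.667)

Vertices: (0, 0), (10, 0), (0, 6.667)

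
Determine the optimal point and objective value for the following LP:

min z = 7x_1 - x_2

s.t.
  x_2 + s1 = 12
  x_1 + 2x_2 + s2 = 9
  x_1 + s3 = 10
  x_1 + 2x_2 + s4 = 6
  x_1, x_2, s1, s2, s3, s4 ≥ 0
Each vertex is the intersection of two constraint boundaries that also satisfies all remaining constraints:
  x_1 = 0 and x_2 = 0 → (0, 0)
  x_1 + 2x_2 = 6 and x_2 = 0 → (6, 0)
  x_1 + 2x_2 = 6 and x_1 = 0 → (0, 3)

Evaluating z = 7x_1 - x_2 at each vertex:
  (0, 0): z = 0
  (6, 0): z = 42
  (0, 3): z = -3

The minimum is at (0, 3) with z = -3.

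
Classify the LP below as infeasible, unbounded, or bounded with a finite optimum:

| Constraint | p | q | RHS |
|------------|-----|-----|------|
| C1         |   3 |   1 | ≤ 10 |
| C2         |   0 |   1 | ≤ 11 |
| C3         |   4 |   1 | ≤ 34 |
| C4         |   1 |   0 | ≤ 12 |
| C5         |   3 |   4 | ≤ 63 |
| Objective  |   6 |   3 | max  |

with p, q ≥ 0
The point (0, 10) satisfies every constraint, so the LP is feasible; the constraints give p ≤ 12 and q ≤ 11, which with p, q ≥ 0 keep the feasible region inside a bounded box. A feasible, bounded LP attains a finite optimum at a vertex.

Evaluating z = 6p + 3q at each vertex:
  (0, 0): z = 0
  (3.333, 0): z = 20
  (0, 10): z = 30

Bounded optimum: z* = 30 at (0, 10).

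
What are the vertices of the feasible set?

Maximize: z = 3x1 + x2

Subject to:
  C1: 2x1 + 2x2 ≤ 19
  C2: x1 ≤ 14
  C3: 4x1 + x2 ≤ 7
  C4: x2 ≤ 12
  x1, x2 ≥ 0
Each vertex is the intersection of two constraint boundaries that also satisfies all remaining constraints:
  x1 = 0 and x2 = 0 → (0, 0)
  4x1 + x2 = 7 and x2 = 0 → (1.75, 0)
  4x1 + x2 = 7 and x1 = 0 → (0, 7)

Vertices: (0, 0), (1.75, 0), (0, 7)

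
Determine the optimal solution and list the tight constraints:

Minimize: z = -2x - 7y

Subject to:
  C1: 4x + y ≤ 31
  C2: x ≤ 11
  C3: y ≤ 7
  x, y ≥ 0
Optimal: x = 6, y = 7
Binding: C1, C3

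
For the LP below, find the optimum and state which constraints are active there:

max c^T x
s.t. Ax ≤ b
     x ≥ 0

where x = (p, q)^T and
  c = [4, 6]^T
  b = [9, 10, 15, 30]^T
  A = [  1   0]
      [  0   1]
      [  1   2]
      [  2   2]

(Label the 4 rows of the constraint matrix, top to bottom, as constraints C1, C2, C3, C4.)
Optimal: p = 9, q = 3
Binding: C1, C3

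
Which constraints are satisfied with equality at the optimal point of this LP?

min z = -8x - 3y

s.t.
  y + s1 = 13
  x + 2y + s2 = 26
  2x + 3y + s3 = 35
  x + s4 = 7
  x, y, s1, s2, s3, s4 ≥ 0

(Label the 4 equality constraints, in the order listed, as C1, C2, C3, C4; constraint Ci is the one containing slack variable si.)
Optimal: x = 7, y = 7
Binding: C3, C4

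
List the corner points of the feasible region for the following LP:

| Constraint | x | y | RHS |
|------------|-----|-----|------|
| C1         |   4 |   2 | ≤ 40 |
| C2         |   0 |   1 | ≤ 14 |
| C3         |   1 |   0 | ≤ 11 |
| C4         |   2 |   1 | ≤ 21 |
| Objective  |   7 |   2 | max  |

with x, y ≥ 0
Each vertex is the intersection of two constraint boundaries that also satisfies all remaining constraints:
  x = 0 and y = 0 → (0, 0)
  4x + 2y = 40 and y = 0 → (10, 0)
  4x + 2y = 40 and y = 14 → (3, 14)
  y = 14 and x = 0 → (0, 14)

Vertices: (0, 0), (10, 0), (3, 14), (0, 14)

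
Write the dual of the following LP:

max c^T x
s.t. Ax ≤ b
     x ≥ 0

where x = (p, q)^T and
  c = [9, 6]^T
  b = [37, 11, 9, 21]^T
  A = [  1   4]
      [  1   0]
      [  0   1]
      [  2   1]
Minimize: z = 37y1 + 11y2 + 9y3 + 21y4

Subject to:
  C1: -y1 - y2 - 2y4 ≤ -9
  C2: -4y1 - y3 - y4 ≤ -6
  y1, y2, y3, y4 ≥ 0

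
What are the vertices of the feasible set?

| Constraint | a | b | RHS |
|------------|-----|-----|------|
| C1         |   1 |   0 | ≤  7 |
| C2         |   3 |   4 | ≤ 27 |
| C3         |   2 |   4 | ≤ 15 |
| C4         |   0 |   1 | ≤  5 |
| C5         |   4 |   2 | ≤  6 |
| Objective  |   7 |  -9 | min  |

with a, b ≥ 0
Each vertex is the intersection of two constraint boundaries that also satisfies all remaining constraints:
  a = 0 and b = 0 → (0, 0)
  4a + 2b = 6 and b = 0 → (1.5, 0)
  4a + 2b = 6 and a = 0 → (0, 3)

Vertices: (0, 0), (1.5, 0), (0, 3)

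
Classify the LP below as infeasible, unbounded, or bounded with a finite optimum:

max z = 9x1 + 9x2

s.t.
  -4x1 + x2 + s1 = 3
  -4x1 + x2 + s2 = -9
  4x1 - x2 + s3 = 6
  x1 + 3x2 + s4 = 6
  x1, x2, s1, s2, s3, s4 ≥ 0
The row 4x1 - x2 + s3 = 6 with s3 ≥ 0 requires 4x1 - x2 ≤ 6, while the row -4x1 + x2 + s2 = -9 with s2 ≥ 0 is equivalent to 4x1 - x2 ≥ 9. Together they would need 9 ≤ 4x1 - x2 ≤ 6, which is impossible since 9 > 6. No point satisfies all constraints.

Infeasible — the constraint set is empty.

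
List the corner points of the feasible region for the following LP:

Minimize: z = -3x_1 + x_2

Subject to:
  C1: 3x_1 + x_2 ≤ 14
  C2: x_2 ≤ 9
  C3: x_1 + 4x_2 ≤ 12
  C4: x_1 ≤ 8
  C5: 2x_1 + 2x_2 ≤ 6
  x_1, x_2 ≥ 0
Each vertex is the intersection of two constraint boundaries that also satisfies all remaining constraints:
  x_1 = 0 and x_2 = 0 → (0, 0)
  2x_1 + 2x_2 = 6 and x_2 = 0 → (3, 0)
  x_1 + 4x_2 = 12 and 2x_1 + 2x_2 = 6 → (0, 3)

Vertices: (0, 0), (3, 0), (0, 3)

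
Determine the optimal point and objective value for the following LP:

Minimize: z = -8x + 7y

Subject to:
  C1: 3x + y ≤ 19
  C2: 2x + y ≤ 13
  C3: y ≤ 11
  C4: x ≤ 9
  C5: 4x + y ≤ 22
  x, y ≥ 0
Each vertex is the intersection of two constraint boundaries that also satisfies all remaining constraints:
  x = 0 and y = 0 → (0, 0)
  4x + y = 22 and y = 0 → (5.5, 0)
  2x + y = 13 and 4x + y = 22 → (4.5, 4)
  2x + y = 13 and y = 11 → (1, 11)
  y = 11 and x = 0 → (0, 11)

Evaluating z = -8x + 7y at each vertex:
  (0, 0): z = 0
  (5.5, 0): z = -44
  (4.5, 4): z = -8
  (1, 11): z = 69
  (0, 11): z = 77

The minimum is at (5.5, 0) with z = -44.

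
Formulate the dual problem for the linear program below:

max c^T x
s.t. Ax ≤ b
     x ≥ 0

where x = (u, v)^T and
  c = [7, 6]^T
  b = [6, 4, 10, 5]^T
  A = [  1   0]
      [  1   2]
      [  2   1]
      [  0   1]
Minimize: z = 6y1 + 4y2 + 10y3 + 5y4

Subject to:
  C1: -y1 - y2 - 2y3 ≤ -7
  C2: -2y2 - y3 - y4 ≤ -6
  y1, y2, y3, y4 ≥ 0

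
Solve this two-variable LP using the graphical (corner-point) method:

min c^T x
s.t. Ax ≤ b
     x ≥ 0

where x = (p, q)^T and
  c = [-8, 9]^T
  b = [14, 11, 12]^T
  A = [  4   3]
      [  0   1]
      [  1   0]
Each vertex is the intersection of two constraint boundaries that also satisfies all remaining constraints:
  p = 0 and q = 0 → (0, 0)
  4p + 3q = 14 and q = 0 → (3.5, 0)
  4p + 3q = 14 and p = 0 → (0, 4.667)

Evaluating z = -8p + 9q at each vertex:
  (0, 0): z = 0
  (3.5, 0): z = -28
  (0, 4.667): z = 42

The minimum is at (3.5, 0) with z = -28.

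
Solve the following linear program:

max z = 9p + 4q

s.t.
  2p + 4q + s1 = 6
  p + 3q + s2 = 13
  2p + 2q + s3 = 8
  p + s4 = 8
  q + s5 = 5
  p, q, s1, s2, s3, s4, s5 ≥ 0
Each vertex is the intersection of two constraint boundaries that also satisfies all remaining constraints:
  p = 0 and q = 0 → (0, 0)
  2p + 4q = 6 and q = 0 → (3, 0)
  2p + 4q = 6 and p = 0 → (0, 1.5)

Evaluating z = 9p + 4q at each vertex:
  (0, 0): z = 0
  (3, 0): z = 27
  (0, 1.5): z = 6

The maximum is at (3, 0) with z = 27.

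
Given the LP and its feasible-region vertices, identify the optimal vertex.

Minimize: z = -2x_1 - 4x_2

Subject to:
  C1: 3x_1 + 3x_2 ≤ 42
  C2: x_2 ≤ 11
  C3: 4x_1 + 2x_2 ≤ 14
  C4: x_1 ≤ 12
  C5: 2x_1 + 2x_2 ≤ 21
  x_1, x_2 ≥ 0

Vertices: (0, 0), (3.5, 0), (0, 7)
Evaluating z = -2x_1 - 4x_2 at each vertex:
  (0, 0): z = 0
  (3.5, 0): z = -7
  (0, 7): z = -28

The smallest value is z = -28, attained at (0, 7).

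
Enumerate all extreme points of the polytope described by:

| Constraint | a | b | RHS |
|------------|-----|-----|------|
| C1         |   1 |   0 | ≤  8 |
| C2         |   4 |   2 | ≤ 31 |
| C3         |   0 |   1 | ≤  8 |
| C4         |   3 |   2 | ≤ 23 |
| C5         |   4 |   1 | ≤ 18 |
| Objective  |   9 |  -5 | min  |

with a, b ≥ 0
Each vertex is the intersection of two constraint boundaries that also satisfies all remaining constraints:
  a = 0 and b = 0 → (0, 0)
  4a + b = 18 and b = 0 → (4.5, 0)
  3a + 2b = 23 and 4a + b = 18 → (2.6, 7.6)
  b = 8 and 3a + 2b = 23 → (2.333, 8)
  b = 8 and a = 0 → (0, 8)

Vertices: (0, 0), (4.5, 0), (2.6, 7.6), (2.333, 8), (0, 8)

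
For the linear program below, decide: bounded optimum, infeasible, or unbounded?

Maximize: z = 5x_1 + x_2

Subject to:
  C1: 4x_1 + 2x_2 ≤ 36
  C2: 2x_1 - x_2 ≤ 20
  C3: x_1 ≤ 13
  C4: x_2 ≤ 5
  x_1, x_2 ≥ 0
The point (9, 0) satisfies every constraint, so the LP is feasible; the constraints give x_1 ≤ 13 and x_2 ≤ 5, which with x_1, x_2 ≥ 0 keep the feasible region inside a bounded box. A feasible, bounded LP attains a finite optimum at a vertex.

Evaluating z = 5x_1 + x_2 at each vertex:
  (0, 0): z = 0
  (9, 0): z = 45
  (6.5, 5): z = 37.5
  (0, 5): z = 5

Bounded optimum: z* = 45 at (9, 0).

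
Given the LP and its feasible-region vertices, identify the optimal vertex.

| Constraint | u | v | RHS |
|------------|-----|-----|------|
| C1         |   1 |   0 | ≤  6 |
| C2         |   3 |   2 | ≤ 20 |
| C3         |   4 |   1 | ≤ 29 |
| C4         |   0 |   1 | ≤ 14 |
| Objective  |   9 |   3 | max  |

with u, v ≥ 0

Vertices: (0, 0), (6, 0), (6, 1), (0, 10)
Evaluating z = 9u + 3v at each vertex:
  (0, 0): z = 0
  (6, 0): z = 54
  (6, 1): z = 57
  (0, 10): z = 30

The largest value is z = 57, attained at (6, 1).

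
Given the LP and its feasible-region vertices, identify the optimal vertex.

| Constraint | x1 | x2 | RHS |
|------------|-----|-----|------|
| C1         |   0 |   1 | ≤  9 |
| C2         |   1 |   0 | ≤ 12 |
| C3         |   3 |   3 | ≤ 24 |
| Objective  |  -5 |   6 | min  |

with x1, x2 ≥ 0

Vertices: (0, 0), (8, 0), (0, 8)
(8, 0) with z = -40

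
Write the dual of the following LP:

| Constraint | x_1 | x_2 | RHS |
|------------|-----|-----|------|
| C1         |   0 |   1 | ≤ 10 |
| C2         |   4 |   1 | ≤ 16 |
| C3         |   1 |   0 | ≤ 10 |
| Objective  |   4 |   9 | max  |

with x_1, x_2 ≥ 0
Minimize: z = 10y1 + 16y2 + 10y3

Subject to:
  C1: -4y2 - y3 ≤ -4
  C2: -y1 - y2 ≤ -9
  y1, y2, y3 ≥ 0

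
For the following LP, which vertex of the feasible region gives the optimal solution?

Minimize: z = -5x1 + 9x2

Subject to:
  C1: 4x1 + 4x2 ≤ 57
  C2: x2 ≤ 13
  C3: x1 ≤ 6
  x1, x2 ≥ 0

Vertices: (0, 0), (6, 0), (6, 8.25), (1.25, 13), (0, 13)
Evaluating z = -5x1 + 9x2 at each vertex:
  (0, 0): z = 0
  (6, 0): z = -30
  (6, 8.25): z = 44.25
  (1.25, 13): z = 110.8
  (0, 13): z = 117

The smallest value is z = -30, attained at (6, 0).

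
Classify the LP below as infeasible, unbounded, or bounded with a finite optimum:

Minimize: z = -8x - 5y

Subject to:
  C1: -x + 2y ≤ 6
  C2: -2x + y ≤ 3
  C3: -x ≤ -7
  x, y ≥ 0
Feasible point: (7, 0) satisfies every constraint, so the LP is feasible.
Direction d = (1, 0): for each constraint row a, a·d ≤ 0 —
  (-1)(1) + (2)(0) = -1 ≤ 0
  (-2)(1) + (1)(0) = -2 ≤ 0
  (-1)(1) + (0)(0) = -1 ≤ 0
and d ≥ 0, so (7, 0) + t·d stays feasible for every t ≥ 0. Along this ray z = -8x - 5y changes by -8 per unit t, so z → −∞.

Unbounded: there is a feasible ray along which z → −∞.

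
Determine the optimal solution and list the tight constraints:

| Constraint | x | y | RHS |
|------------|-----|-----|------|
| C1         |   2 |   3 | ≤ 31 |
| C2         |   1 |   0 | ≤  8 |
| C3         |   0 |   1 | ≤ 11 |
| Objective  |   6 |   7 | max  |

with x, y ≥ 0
Optimal: x = 8, y = 5
Binding: C1, C2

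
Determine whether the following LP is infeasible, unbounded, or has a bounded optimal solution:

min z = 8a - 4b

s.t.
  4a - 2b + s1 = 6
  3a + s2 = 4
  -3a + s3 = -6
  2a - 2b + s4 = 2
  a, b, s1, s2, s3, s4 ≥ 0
The row 3a + s2 = 4 with s2 ≥ 0 requires 3a ≤ 4, while the row -3a + s3 = -6 with s3 ≥ 0 is equivalent to 3a ≥ 6. Together they would need 6 ≤ 3a ≤ 4, which is impossible since 6 > 4. No point satisfies all constraints.

Infeasible: no point satisfies all constraints simultaneously.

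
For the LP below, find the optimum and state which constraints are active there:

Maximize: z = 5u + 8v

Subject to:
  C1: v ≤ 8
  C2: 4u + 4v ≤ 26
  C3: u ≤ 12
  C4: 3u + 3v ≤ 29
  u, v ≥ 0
Optimal: u = 0, v = 6.5
Binding: C2, u ≥ 0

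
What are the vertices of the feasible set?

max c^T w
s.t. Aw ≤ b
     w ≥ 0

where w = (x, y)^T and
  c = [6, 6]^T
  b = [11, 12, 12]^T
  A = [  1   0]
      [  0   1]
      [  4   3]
Each vertex is the intersection of two constraint boundaries that also satisfies all remaining constraints:
  x = 0 and y = 0 → (0, 0)
  4x + 3y = 12 and y = 0 → (3, 0)
  4x + 3y = 12 and x = 0 → (0, 4)

Vertices: (0, 0), (3, 0), (0, 4)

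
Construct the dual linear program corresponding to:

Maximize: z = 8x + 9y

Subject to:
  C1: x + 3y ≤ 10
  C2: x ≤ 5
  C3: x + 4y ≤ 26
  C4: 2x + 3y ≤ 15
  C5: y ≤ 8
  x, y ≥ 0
Minimize: z = 10y1 + 5y2 + 26y3 + 15y4 + 8y5

Subject to:
  C1: -y1 - y2 - y3 - 2y4 ≤ -8
  C2: -3y1 - 4y3 - 3y4 - y5 ≤ -9
  y1, y2, y3, y4, y5 ≥ 0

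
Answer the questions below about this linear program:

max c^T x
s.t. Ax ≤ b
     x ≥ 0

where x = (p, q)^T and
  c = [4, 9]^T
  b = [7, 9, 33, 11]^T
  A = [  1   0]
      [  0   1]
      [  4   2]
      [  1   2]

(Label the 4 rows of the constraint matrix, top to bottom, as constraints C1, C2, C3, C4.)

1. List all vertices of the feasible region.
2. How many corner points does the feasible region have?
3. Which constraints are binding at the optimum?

1. (0, 0), (7, 0), (7, 2), (0, 5.5)
2. 4
3. C4, p ≥ 0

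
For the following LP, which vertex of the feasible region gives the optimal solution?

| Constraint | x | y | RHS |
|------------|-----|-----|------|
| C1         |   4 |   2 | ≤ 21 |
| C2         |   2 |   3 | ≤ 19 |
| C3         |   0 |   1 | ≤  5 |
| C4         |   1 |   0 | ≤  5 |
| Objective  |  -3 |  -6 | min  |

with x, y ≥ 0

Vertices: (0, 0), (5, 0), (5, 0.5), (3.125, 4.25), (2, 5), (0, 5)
Evaluating z = -3x - 6y at each vertex:
  (0, 0): z = 0
  (5, 0): z = -15
  (5, 0.5): z = -18
  (3.125, 4.25): z = -34.88
  (2, 5): z = -36
  (0, 5): z = -30

The smallest value is z = -36, attained at (2, 5).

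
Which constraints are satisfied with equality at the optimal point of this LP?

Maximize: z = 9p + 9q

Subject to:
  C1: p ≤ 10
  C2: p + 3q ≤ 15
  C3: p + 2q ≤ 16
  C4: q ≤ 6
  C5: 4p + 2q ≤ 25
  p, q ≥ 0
Optimal: p = 4.5, q = 3.5
Slack at optimum:
  C1: slack = 5.5
  C2: slack = 0 (binding)
  C3: slack = 4.5
  C4: slack = 2.5
  C5: slack = 0 (binding)
  p ≥ 0: p = 4.5
  q ≥ 0: q = 3.5
Binding constraints: C2, C5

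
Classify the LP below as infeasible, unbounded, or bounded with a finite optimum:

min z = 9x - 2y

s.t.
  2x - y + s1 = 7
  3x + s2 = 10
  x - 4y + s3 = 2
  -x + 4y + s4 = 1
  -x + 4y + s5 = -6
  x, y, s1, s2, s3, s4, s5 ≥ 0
The row x - 4y + s3 = 2 with s3 ≥ 0 requires x - 4y ≤ 2, while the row -x + 4y + s5 = -6 with s5 ≥ 0 is equivalent to x - 4y ≥ 6. Together they would need 6 ≤ x - 4y ≤ 2, which is impossible since 6 > 2. No point satisfies all constraints.

Infeasible — the constraint set is empty.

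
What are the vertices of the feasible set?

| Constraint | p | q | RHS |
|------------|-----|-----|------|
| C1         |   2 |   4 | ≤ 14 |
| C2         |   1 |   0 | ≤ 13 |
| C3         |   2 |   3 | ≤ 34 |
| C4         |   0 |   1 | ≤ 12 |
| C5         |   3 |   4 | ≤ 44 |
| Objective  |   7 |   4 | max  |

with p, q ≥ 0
Each vertex is the intersection of two constraint boundaries that also satisfies all remaining constraints:
  p = 0 and q = 0 → (0, 0)
  2p + 4q = 14 and q = 0 → (7, 0)
  2p + 4q = 14 and p = 0 → (0, 3.5)

Vertices: (0, 0), (7, 0), (0, 3.5)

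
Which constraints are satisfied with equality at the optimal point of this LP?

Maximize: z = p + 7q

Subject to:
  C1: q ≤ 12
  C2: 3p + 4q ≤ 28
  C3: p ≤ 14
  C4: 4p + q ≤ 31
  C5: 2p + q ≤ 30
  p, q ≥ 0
Optimal: p = 0, q = 7
Slack at optimum:
  C1: slack = 5
  C2: slack = 0 (binding)
  C3: slack = 14
  C4: slack = 24
  C5: slack = 23
  p ≥ 0: p = 0 (binding)
  q ≥ 0: q = 7
Binding constraints: C2, p ≥ 0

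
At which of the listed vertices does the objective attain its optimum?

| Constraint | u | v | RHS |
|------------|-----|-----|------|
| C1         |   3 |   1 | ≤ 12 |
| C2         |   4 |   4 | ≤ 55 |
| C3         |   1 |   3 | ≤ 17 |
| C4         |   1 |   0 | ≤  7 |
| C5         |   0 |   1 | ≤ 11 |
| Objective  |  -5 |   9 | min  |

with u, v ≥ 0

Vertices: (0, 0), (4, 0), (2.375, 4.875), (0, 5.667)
Evaluating z = -5u + 9v at each vertex:
  (0, 0): z = 0
  (4, 0): z = -20
  (2.375, 4.875): z = 32
  (0, 5.667): z = 51

The smallest value is z = -20, attained at (4, 0).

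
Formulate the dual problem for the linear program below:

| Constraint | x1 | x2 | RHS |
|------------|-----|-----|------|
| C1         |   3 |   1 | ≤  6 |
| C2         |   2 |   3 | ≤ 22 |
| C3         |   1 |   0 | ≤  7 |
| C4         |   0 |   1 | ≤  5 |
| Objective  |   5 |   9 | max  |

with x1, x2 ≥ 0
Minimize: z = 6y1 + 22y2 + 7y3 + 5y4

Subject to:
  C1: -3y1 - 2y2 - y3 ≤ -5
  C2: -y1 - 3y2 - y4 ≤ -9
  y1, y2, y3, y4 ≥ 0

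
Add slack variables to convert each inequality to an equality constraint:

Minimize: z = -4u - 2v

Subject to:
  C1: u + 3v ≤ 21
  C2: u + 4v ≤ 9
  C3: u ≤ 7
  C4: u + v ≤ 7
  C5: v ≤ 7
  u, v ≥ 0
min z = -4u - 2v

s.t.
  u + 3v + s1 = 21
  u + 4v + s2 = 9
  u + s3 = 7
  u + v + s4 = 7
  v + s5 = 7
  u, v, s1, s2, s3, s4, s5 ≥ 0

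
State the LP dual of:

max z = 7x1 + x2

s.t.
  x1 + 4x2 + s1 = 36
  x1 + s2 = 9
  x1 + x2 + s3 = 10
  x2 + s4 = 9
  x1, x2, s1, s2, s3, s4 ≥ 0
Minimize: z = 36y1 + 9y2 + 10y3 + 9y4

Subject to:
  C1: -y1 - y2 - y3 ≤ -7
  C2: -4y1 - y3 - y4 ≤ -1
  y1, y2, y3, y4 ≥ 0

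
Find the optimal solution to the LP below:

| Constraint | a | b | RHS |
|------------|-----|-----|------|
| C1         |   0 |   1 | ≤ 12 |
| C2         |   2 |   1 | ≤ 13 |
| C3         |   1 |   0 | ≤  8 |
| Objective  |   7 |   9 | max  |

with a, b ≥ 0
Each vertex is the intersection of two constraint boundaries that also satisfies all remaining constraints:
  a = 0 and b = 0 → (0, 0)
  2a + b = 13 and b = 0 → (6.5, 0)
  b = 12 and 2a + b = 13 → (0.5, 12)
  b = 12 and a = 0 → (0, 12)

Evaluating z = 7a + 9b at each vertex:
  (0, 0): z = 0
  (6.5, 0): z = 45.5
  (0.5, 12): z = 111.5
  (0, 12): z = 108

The maximum is at (0.5, 12) with z = 111.5.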